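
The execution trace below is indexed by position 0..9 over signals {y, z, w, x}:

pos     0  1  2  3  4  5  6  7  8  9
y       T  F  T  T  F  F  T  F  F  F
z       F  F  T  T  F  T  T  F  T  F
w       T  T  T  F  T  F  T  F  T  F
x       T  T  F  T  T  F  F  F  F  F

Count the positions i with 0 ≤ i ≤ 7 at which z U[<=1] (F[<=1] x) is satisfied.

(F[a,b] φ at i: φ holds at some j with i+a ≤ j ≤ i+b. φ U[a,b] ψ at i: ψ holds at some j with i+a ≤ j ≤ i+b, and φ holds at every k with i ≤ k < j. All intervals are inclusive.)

Evaluate at each i in [0,7]:
  i=0: ✓ (rhs at j=0)
  i=1: ✓ (rhs at j=1)
  i=2: ✓ (rhs at j=2)
  i=3: ✓ (rhs at j=3)
  i=4: ✓ (rhs at j=4)
  i=5: ✗ (no rhs in [5,6])
  i=6: ✗ (no rhs in [6,7])
  i=7: ✗ (no rhs in [7,8])
Positions where it holds: {0, 1, 2, 3, 4} → 5.

5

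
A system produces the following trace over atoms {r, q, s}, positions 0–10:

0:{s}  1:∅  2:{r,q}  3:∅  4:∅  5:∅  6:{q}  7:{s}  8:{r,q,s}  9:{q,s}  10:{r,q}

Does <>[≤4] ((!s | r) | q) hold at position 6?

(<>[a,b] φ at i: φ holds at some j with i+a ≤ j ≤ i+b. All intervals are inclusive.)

Check ((!s | r) | q) at each j in [6,10]:
  j=6: true
  j=7: false
  j=8: true
  j=9: true
  j=10: true
Found at j=6 → formula holds.

Holds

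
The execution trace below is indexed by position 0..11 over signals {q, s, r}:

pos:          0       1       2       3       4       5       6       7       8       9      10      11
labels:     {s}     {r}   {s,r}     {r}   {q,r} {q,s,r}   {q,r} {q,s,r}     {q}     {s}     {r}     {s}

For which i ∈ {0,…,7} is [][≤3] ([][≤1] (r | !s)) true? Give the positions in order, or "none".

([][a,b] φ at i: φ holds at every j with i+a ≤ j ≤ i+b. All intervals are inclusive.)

Evaluate at each i in [0,7]:
  i=0: ✗ (fails at j=0)
  i=1: ✓ (all of [1,4])
  i=2: ✓ (all of [2,5])
  i=3: ✓ (all of [3,6])
  i=4: ✓ (all of [4,7])
  i=5: ✗ (fails at j=8)
  i=6: ✗ (fails at j=8)
  i=7: ✗ (fails at j=8)

1, 2, 3, 4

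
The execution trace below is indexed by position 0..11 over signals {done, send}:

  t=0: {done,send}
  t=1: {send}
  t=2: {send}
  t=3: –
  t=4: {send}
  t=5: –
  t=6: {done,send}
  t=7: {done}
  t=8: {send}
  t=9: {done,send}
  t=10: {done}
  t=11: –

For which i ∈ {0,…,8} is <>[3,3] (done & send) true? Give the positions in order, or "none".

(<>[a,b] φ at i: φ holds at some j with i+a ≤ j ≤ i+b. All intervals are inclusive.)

3, 6

Evaluate at each i in [0,8]:
  i=0: ✗ (none in [3,3])
  i=1: ✗ (none in [4,4])
  i=2: ✗ (none in [5,5])
  i=3: ✓ (witness j=6)
  i=4: ✗ (none in [7,7])
  i=5: ✗ (none in [8,8])
  i=6: ✓ (witness j=9)
  i=7: ✗ (none in [10,10])
  i=8: ✗ (none in [11,11])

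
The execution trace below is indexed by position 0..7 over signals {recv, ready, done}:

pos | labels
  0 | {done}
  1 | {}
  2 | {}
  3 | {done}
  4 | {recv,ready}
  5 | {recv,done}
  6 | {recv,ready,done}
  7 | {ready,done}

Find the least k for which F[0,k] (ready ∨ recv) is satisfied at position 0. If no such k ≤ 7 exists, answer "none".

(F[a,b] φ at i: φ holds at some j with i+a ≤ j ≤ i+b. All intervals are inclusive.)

4

Scan j = 0,1,… for (ready ∨ recv):
  j=0: fails
  j=1: fails
  j=2: fails
  j=3: fails
  j=4: holds
First hit at j=4, so smallest k = 4-0 = 4.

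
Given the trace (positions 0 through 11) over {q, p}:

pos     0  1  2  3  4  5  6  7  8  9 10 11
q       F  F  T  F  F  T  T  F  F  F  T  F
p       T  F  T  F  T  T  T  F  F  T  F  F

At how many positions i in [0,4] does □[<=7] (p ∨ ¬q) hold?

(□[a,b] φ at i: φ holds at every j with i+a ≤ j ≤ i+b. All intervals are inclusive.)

3

Evaluate at each i in [0,4]:
  i=0: ✓ (all of [0,7])
  i=1: ✓ (all of [1,8])
  i=2: ✓ (all of [2,9])
  i=3: ✗ (fails at j=10)
  i=4: ✗ (fails at j=10)
Positions where it holds: {0, 1, 2} → 3.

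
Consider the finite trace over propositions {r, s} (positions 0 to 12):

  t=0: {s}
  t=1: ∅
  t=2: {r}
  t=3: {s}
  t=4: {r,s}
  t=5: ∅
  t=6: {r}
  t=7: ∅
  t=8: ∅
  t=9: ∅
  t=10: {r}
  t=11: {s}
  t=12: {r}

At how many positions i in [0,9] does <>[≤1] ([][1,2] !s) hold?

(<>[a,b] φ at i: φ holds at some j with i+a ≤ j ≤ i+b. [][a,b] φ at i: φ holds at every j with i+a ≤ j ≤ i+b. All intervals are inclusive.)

7

Evaluate at each i in [0,9]:
  i=0: ✓ (witness j=0)
  i=1: ✗ (none in [1,2])
  i=2: ✗ (none in [2,3])
  i=3: ✓ (witness j=4)
  i=4: ✓ (witness j=4)
  i=5: ✓ (witness j=5)
  i=6: ✓ (witness j=6)
  i=7: ✓ (witness j=7)
  i=8: ✓ (witness j=8)
  i=9: ✗ (none in [9,10])
Positions where it holds: {0, 3, 4, 5, 6, 7, 8} → 7.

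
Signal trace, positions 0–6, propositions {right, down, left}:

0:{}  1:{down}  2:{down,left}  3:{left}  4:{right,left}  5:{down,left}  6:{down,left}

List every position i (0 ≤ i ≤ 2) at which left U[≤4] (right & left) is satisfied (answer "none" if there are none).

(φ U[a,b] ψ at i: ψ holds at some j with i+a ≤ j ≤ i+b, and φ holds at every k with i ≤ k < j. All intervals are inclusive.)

Evaluate at each i in [0,2]:
  i=0: ✗ (lhs fails at k=0 before rhs at j=4)
  i=1: ✗ (lhs fails at k=1 before rhs at j=4)
  i=2: ✓ (rhs at j=4; lhs holds on [2,3])

2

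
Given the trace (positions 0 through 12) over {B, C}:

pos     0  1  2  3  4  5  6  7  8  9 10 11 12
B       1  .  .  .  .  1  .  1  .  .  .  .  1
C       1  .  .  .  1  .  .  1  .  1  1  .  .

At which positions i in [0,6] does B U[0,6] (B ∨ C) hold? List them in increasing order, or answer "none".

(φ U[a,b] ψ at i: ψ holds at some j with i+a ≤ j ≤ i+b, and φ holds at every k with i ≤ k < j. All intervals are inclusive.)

0, 4, 5

Evaluate at each i in [0,6]:
  i=0: ✓ (rhs at j=0)
  i=1: ✗ (lhs fails at k=1 before rhs at j=4)
  i=2: ✗ (lhs fails at k=2 before rhs at j=4)
  i=3: ✗ (lhs fails at k=3 before rhs at j=4)
  i=4: ✓ (rhs at j=4)
  i=5: ✓ (rhs at j=5)
  i=6: ✗ (lhs fails at k=6 before rhs at j=7)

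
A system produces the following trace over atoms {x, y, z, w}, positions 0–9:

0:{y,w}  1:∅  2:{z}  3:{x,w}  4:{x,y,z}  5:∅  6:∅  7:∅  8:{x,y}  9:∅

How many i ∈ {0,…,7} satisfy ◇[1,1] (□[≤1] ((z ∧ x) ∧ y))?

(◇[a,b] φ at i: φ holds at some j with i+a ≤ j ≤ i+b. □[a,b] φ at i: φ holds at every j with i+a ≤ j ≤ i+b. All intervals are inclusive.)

Evaluate at each i in [0,7]:
  i=0: ✗ (none in [1,1])
  i=1: ✗ (none in [2,2])
  i=2: ✗ (none in [3,3])
  i=3: ✗ (none in [4,4])
  i=4: ✗ (none in [5,5])
  i=5: ✗ (none in [6,6])
  i=6: ✗ (none in [7,7])
  i=7: ✗ (none in [8,8])
Positions where it holds: {} → 0.

0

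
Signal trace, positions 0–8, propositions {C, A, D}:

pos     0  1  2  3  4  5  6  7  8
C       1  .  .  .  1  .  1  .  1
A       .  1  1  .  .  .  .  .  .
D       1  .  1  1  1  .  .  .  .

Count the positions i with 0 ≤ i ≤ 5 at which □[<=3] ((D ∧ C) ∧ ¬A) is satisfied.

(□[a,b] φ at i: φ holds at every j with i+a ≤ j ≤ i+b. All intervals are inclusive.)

0

Evaluate at each i in [0,5]:
  i=0: ✗ (fails at j=1)
  i=1: ✗ (fails at j=1)
  i=2: ✗ (fails at j=2)
  i=3: ✗ (fails at j=3)
  i=4: ✗ (fails at j=5)
  i=5: ✗ (fails at j=5)
Positions where it holds: {} → 0.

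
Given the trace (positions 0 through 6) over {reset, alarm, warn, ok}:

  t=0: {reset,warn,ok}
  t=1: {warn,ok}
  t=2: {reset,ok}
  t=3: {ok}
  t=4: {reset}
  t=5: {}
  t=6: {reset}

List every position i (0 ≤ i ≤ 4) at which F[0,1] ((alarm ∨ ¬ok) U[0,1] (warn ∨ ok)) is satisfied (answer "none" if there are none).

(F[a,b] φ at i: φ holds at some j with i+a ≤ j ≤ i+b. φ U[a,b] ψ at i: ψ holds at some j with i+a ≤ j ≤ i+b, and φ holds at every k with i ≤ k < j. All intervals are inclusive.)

0, 1, 2, 3

Evaluate at each i in [0,4]:
  i=0: ✓ (witness j=0)
  i=1: ✓ (witness j=1)
  i=2: ✓ (witness j=2)
  i=3: ✓ (witness j=3)
  i=4: ✗ (none in [4,5])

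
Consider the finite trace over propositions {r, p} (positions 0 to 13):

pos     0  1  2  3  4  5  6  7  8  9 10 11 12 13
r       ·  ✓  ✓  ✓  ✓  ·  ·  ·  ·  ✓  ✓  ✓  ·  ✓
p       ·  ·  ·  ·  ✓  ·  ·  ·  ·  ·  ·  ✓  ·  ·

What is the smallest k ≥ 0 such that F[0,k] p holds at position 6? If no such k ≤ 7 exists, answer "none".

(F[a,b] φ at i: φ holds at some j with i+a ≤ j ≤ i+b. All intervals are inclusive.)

Scan j = 6,7,… for p:
  j=6: fails
  j=7: fails
  j=8: fails
  j=9: fails
  j=10: fails
  j=11: holds
First hit at j=11, so smallest k = 11-6 = 5.

5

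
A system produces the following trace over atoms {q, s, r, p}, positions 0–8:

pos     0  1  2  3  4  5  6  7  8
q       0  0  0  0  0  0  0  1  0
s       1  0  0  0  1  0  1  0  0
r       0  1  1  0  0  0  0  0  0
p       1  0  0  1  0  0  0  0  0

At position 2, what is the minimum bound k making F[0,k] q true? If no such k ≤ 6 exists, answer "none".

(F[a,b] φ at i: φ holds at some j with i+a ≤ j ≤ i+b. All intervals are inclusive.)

5

Scan j = 2,3,… for q:
  j=2: fails
  j=3: fails
  j=4: fails
  j=5: fails
  j=6: fails
  j=7: holds
First hit at j=7, so smallest k = 7-2 = 5.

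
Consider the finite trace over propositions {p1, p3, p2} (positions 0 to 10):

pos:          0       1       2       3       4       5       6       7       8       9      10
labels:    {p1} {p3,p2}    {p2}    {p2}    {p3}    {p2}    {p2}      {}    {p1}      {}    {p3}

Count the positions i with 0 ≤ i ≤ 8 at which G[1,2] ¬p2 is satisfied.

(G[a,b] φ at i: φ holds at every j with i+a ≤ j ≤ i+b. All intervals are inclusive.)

3

Evaluate at each i in [0,8]:
  i=0: ✗ (fails at j=1)
  i=1: ✗ (fails at j=2)
  i=2: ✗ (fails at j=3)
  i=3: ✗ (fails at j=5)
  i=4: ✗ (fails at j=5)
  i=5: ✗ (fails at j=6)
  i=6: ✓ (all of [7,8])
  i=7: ✓ (all of [8,9])
  i=8: ✓ (all of [9,10])
Positions where it holds: {6, 7, 8} → 3.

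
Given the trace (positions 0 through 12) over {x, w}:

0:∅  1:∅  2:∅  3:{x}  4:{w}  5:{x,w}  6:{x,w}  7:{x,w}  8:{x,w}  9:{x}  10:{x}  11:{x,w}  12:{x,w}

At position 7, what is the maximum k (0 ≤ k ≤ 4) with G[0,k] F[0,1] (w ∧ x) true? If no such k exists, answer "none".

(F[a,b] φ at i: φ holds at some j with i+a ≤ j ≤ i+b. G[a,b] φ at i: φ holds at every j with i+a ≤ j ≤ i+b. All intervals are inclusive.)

F[0,1] (w ∧ x) must hold from j=7 onward; find where it first fails.
  j=7: holds
  j=8: holds
  j=9: fails
Holds on [7,8], so largest k = 1.

1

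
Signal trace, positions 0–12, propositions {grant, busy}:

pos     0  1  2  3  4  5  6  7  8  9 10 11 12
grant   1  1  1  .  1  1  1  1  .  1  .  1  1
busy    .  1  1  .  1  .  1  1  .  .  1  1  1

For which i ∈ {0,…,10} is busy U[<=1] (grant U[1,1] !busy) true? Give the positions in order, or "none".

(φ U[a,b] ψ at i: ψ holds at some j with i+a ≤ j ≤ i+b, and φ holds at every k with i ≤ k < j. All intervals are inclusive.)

Evaluate at each i in [0,10]:
  i=0: ✗ (no rhs in [0,1])
  i=1: ✓ (rhs at j=2; lhs holds on [1,1])
  i=2: ✓ (rhs at j=2)
  i=3: ✗ (lhs fails at k=3 before rhs at j=4)
  i=4: ✓ (rhs at j=4)
  i=5: ✗ (no rhs in [5,6])
  i=6: ✓ (rhs at j=7; lhs holds on [6,6])
  i=7: ✓ (rhs at j=7)
  i=8: ✗ (no rhs in [8,9])
  i=9: ✗ (no rhs in [9,10])
  i=10: ✗ (no rhs in [10,11])

1, 2, 4, 6, 7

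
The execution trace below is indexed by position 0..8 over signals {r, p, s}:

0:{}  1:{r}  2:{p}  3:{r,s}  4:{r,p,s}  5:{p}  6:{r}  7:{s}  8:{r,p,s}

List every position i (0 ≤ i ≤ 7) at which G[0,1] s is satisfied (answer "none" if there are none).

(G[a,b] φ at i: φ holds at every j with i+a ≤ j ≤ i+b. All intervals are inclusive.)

Evaluate at each i in [0,7]:
  i=0: ✗ (fails at j=0)
  i=1: ✗ (fails at j=1)
  i=2: ✗ (fails at j=2)
  i=3: ✓ (all of [3,4])
  i=4: ✗ (fails at j=5)
  i=5: ✗ (fails at j=5)
  i=6: ✗ (fails at j=6)
  i=7: ✓ (all of [7,8])

3, 7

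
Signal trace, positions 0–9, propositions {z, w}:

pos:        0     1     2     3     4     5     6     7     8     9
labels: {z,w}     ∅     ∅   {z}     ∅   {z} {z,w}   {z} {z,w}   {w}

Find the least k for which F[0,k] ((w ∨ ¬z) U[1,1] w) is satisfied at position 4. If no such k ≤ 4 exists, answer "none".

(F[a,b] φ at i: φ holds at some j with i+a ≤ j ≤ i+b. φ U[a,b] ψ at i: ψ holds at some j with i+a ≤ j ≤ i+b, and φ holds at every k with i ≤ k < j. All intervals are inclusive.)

Scan j = 4,5,… for ((w ∨ ¬z) U[1,1] w):
  j=4: fails
  j=5: fails
  j=6: fails
  j=7: fails
  j=8: holds
First hit at j=8, so smallest k = 8-4 = 4.

4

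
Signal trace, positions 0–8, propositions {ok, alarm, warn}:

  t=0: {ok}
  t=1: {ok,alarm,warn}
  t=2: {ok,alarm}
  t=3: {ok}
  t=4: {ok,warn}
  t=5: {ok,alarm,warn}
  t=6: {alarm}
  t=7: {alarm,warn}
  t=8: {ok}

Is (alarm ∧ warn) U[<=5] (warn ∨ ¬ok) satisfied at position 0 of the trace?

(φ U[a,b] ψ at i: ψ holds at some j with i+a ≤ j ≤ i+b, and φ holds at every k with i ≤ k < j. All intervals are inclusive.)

Need some j in [0,5] with (warn ∨ ¬ok), and (alarm ∧ warn) at every k in [0,j-1].
  j=0: (warn ∨ ¬ok) false.
  j=1: (warn ∨ ¬ok) holds, but (alarm ∧ warn) fails at k=0 → not this j.
  j=2: (warn ∨ ¬ok) false.
  j=3: (warn ∨ ¬ok) false.
  j=4: (warn ∨ ¬ok) holds, but (alarm ∧ warn) fails at k=0 → not this j.
  j=5: (warn ∨ ¬ok) holds, but (alarm ∧ warn) fails at k=0 → not this j.
No j in the window works → until fails.

No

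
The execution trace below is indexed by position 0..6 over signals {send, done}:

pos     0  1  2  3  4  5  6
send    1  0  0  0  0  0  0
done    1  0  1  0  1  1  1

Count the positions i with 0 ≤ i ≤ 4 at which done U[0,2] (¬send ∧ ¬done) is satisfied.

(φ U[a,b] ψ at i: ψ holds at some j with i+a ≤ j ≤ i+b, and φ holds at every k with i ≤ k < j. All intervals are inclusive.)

Evaluate at each i in [0,4]:
  i=0: ✓ (rhs at j=1; lhs holds on [0,0])
  i=1: ✓ (rhs at j=1)
  i=2: ✓ (rhs at j=3; lhs holds on [2,2])
  i=3: ✓ (rhs at j=3)
  i=4: ✗ (no rhs in [4,6])
Positions where it holds: {0, 1, 2, 3} → 4.

4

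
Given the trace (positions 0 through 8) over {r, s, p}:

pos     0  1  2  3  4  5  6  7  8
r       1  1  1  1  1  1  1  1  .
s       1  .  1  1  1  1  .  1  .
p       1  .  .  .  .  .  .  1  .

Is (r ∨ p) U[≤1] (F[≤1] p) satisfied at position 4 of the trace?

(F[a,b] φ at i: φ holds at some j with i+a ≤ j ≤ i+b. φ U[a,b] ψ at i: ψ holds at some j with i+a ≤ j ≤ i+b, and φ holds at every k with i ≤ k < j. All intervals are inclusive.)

No

Need some j in [4,5] with F[≤1] p, and (r ∨ p) at every k in [4,j-1].
  j=4: F[≤1] p — fails (none in [4,5]).
  j=5: F[≤1] p — fails (none in [5,6]).
No j in the window works → until fails.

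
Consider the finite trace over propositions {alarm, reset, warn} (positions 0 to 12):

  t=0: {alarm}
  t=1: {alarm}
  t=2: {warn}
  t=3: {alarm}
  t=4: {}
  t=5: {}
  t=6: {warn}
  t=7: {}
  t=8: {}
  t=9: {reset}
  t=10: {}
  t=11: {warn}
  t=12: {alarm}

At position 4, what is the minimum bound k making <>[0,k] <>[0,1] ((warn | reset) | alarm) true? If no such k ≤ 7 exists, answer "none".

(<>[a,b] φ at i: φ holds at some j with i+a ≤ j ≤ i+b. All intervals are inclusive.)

1

Scan j = 4,5,… for <>[0,1] ((warn | reset) | alarm):
  j=4: fails
  j=5: holds
First hit at j=5, so smallest k = 5-4 = 1.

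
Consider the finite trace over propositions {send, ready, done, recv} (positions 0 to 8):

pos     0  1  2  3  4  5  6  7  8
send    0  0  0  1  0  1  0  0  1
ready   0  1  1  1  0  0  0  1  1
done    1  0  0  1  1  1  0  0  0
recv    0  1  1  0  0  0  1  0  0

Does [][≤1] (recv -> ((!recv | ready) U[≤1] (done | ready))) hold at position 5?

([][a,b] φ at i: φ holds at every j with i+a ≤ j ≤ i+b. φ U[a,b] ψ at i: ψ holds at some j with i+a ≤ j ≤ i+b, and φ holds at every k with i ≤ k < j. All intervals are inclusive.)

No

Check (recv -> ((!recv | ready) U[≤1] (done | ready))) at every j in [5,6]:
  j=5: antecedent false → ✓
  j=6: antecedent true; consequent fails → ✗
Fails at j=6 → formula fails.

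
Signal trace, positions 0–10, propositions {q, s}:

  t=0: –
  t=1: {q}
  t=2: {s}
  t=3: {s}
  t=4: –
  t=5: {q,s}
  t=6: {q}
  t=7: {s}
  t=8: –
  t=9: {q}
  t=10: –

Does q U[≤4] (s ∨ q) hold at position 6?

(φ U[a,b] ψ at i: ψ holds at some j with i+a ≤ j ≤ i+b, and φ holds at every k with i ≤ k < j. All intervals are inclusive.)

Holds

Need some j in [6,10] with (s ∨ q), and q at every k in [6,j-1].
  j=6: (s ∨ q) holds; no prefix to check → satisfied.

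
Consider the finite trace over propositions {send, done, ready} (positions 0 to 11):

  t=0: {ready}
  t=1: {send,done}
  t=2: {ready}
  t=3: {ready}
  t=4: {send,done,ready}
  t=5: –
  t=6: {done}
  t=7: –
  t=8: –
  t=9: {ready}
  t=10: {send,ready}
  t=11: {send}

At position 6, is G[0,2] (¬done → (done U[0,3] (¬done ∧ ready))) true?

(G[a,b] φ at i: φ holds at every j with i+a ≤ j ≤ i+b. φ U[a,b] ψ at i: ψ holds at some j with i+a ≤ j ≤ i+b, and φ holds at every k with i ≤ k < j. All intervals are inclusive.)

Check (¬done → (done U[0,3] (¬done ∧ ready))) at every j in [6,8]:
  j=6: antecedent false → ✓
  j=7: antecedent true; consequent fails → ✗
  j=8: antecedent true; consequent fails → ✗
Fails at j=7 → formula fails.

No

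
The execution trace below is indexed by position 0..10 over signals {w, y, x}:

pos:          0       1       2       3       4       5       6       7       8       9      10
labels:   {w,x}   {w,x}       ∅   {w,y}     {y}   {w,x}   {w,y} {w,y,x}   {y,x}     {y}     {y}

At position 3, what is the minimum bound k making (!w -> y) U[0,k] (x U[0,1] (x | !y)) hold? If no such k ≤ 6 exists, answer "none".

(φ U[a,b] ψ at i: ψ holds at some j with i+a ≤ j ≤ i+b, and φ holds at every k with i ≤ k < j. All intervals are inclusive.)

Need earliest j ≥ 3 with (x U[0,1] (x | !y)), and (!w -> y) at every k in [3,j-1].
  j=3: rhs fails.
  j=4: rhs fails.
  j=5: rhs holds; lhs holds on [3,4]. k = 2.

2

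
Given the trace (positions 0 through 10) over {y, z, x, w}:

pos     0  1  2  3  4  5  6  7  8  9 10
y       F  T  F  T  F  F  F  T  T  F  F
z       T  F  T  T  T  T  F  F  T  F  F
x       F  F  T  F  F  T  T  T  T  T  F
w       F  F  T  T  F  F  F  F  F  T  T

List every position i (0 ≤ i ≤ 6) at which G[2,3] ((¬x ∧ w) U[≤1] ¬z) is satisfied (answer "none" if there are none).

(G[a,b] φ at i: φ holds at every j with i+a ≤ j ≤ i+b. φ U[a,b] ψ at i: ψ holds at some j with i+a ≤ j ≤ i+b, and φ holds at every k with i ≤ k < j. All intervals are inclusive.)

4

Evaluate at each i in [0,6]:
  i=0: ✗ (fails at j=2)
  i=1: ✗ (fails at j=3)
  i=2: ✗ (fails at j=4)
  i=3: ✗ (fails at j=5)
  i=4: ✓ (all of [6,7])
  i=5: ✗ (fails at j=8)
  i=6: ✗ (fails at j=8)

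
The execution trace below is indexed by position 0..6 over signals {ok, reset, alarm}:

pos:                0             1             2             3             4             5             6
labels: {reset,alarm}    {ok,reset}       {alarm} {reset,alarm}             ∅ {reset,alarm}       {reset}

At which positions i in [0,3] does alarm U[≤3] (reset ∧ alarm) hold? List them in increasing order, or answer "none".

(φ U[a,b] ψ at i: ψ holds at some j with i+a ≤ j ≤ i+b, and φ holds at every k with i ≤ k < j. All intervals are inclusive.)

0, 2, 3

Evaluate at each i in [0,3]:
  i=0: ✓ (rhs at j=0)
  i=1: ✗ (lhs fails at k=1 before rhs at j=3)
  i=2: ✓ (rhs at j=3; lhs holds on [2,2])
  i=3: ✓ (rhs at j=3)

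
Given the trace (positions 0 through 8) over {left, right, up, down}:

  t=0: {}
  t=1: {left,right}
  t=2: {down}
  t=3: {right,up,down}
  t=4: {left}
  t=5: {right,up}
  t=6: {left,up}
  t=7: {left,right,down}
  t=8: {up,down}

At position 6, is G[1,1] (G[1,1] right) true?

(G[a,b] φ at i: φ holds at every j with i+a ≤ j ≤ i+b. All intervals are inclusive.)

Does not hold

Check G[1,1] right at every j in [7,7]:
  j=7: fails at 8
Fails at j=7 → formula fails.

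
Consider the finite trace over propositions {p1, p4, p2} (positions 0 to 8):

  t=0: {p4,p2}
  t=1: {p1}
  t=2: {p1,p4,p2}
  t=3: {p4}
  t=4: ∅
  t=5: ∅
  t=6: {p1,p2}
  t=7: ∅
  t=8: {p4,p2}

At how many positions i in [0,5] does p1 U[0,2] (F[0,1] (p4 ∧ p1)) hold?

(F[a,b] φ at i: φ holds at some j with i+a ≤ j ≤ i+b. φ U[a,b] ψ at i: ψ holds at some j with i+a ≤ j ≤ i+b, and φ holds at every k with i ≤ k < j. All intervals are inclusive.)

2

Evaluate at each i in [0,5]:
  i=0: ✗ (lhs fails at k=0 before rhs at j=1)
  i=1: ✓ (rhs at j=1)
  i=2: ✓ (rhs at j=2)
  i=3: ✗ (no rhs in [3,5])
  i=4: ✗ (no rhs in [4,6])
  i=5: ✗ (no rhs in [5,7])
Positions where it holds: {1, 2} → 2.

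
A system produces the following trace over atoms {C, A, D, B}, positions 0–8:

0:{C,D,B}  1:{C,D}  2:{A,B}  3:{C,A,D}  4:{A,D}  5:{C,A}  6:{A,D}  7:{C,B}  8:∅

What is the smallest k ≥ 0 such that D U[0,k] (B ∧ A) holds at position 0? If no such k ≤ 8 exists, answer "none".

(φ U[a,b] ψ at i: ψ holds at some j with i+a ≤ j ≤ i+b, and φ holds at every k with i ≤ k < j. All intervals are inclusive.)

2

Need earliest j ≥ 0 with (B ∧ A), and D at every k in [0,j-1].
  j=0: rhs fails.
  j=1: rhs fails.
  j=2: rhs holds; lhs holds on [0,1]. k = 2.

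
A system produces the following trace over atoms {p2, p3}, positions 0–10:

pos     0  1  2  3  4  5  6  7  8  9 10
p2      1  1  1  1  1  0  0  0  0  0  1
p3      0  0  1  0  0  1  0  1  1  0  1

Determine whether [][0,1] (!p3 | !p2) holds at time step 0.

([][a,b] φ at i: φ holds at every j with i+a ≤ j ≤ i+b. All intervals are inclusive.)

True

Check (!p3 | !p2) at every j in [0,1]:
  j=0: true
  j=1: true
All positions satisfy it → formula holds.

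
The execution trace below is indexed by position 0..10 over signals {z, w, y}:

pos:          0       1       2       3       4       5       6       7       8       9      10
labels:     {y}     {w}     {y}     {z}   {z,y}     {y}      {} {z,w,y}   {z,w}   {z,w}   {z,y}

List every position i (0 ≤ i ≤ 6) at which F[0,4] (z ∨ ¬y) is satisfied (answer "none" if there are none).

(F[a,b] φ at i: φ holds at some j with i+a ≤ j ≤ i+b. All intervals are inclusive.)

0, 1, 2, 3, 4, 5, 6

Evaluate at each i in [0,6]:
  i=0: ✓ (witness j=1)
  i=1: ✓ (witness j=1)
  i=2: ✓ (witness j=3)
  i=3: ✓ (witness j=3)
  i=4: ✓ (witness j=4)
  i=5: ✓ (witness j=6)
  i=6: ✓ (witness j=6)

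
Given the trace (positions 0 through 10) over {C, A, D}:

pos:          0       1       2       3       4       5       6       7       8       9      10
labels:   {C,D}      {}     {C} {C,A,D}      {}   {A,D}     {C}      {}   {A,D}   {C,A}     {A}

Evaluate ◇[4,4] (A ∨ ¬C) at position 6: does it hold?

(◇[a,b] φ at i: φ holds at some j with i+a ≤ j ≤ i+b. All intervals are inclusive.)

Check (A ∨ ¬C) at each j in [10,10]:
  j=10: true
Found at j=10 → formula holds.

Holds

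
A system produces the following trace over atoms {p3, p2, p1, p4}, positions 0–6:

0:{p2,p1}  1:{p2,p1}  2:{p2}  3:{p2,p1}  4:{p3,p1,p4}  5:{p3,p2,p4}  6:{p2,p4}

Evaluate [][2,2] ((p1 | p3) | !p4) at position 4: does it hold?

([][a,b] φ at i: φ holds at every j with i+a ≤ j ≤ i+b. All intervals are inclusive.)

No

Check ((p1 | p3) | !p4) at every j in [6,6]:
  j=6: false
Fails at j=6 → formula fails.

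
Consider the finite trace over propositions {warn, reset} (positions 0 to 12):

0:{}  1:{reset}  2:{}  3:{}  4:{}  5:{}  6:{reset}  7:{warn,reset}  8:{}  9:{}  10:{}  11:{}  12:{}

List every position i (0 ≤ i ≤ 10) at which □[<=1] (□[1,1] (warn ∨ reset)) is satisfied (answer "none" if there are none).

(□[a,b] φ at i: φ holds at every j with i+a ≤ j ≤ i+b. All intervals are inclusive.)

5

Evaluate at each i in [0,10]:
  i=0: ✗ (fails at j=1)
  i=1: ✗ (fails at j=1)
  i=2: ✗ (fails at j=2)
  i=3: ✗ (fails at j=3)
  i=4: ✗ (fails at j=4)
  i=5: ✓ (all of [5,6])
  i=6: ✗ (fails at j=7)
  i=7: ✗ (fails at j=7)
  i=8: ✗ (fails at j=8)
  i=9: ✗ (fails at j=9)
  i=10: ✗ (fails at j=10)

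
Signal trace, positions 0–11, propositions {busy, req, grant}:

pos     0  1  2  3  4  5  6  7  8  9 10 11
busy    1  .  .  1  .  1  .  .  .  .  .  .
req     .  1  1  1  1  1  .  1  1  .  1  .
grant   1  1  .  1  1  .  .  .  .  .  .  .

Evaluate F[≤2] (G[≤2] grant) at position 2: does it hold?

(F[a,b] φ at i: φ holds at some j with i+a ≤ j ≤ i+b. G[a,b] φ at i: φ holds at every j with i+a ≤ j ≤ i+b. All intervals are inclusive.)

Check G[≤2] grant at each j in [2,4]:
  j=2: fails at 2
  j=3: fails at 5
  j=4: fails at 5
No position in the window satisfies it → formula fails.

Does not hold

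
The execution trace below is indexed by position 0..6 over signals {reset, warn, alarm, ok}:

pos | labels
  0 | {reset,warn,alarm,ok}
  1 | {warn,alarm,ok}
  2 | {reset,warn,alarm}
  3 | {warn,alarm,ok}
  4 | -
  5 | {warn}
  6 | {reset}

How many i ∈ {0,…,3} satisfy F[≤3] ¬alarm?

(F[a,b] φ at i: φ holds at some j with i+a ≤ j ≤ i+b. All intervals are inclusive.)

Evaluate at each i in [0,3]:
  i=0: ✗ (none in [0,3])
  i=1: ✓ (witness j=4)
  i=2: ✓ (witness j=4)
  i=3: ✓ (witness j=4)
Positions where it holds: {1, 2, 3} → 3.

3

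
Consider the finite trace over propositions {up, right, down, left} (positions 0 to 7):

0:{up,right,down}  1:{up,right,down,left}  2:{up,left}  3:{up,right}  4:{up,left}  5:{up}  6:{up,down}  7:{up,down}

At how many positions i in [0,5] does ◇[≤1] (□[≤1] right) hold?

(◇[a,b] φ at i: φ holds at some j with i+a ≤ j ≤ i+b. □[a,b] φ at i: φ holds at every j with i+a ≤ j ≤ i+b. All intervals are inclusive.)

1

Evaluate at each i in [0,5]:
  i=0: ✓ (witness j=0)
  i=1: ✗ (none in [1,2])
  i=2: ✗ (none in [2,3])
  i=3: ✗ (none in [3,4])
  i=4: ✗ (none in [4,5])
  i=5: ✗ (none in [5,6])
Positions where it holds: {0} → 1.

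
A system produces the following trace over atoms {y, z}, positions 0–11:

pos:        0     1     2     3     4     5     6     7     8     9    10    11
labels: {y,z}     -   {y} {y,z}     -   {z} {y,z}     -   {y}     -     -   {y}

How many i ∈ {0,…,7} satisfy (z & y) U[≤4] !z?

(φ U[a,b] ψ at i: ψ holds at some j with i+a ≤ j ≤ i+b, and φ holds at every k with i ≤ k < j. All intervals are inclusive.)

Evaluate at each i in [0,7]:
  i=0: ✓ (rhs at j=1; lhs holds on [0,0])
  i=1: ✓ (rhs at j=1)
  i=2: ✓ (rhs at j=2)
  i=3: ✓ (rhs at j=4; lhs holds on [3,3])
  i=4: ✓ (rhs at j=4)
  i=5: ✗ (lhs fails at k=5 before rhs at j=7)
  i=6: ✓ (rhs at j=7; lhs holds on [6,6])
  i=7: ✓ (rhs at j=7)
Positions where it holds: {0, 1, 2, 3, 4, 6, 7} → 7.

7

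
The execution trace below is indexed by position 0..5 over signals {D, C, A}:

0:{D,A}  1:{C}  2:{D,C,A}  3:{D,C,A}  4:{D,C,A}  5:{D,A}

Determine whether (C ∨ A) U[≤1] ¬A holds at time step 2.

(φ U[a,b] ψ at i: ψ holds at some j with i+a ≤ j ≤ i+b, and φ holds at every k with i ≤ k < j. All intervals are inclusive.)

No

Need some j in [2,3] with ¬A, and (C ∨ A) at every k in [2,j-1].
  j=2: ¬A false.
  j=3: ¬A false.
No j in the window works → until fails.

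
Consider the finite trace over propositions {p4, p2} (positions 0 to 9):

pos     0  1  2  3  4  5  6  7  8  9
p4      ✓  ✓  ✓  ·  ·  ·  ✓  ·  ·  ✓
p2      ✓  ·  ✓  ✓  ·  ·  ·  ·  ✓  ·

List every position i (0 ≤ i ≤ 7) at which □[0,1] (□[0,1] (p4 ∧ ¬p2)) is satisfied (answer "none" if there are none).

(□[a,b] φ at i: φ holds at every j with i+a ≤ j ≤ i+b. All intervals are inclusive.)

Evaluate at each i in [0,7]:
  i=0: ✗ (fails at j=0)
  i=1: ✗ (fails at j=1)
  i=2: ✗ (fails at j=2)
  i=3: ✗ (fails at j=3)
  i=4: ✗ (fails at j=4)
  i=5: ✗ (fails at j=5)
  i=6: ✗ (fails at j=6)
  i=7: ✗ (fails at j=7)

none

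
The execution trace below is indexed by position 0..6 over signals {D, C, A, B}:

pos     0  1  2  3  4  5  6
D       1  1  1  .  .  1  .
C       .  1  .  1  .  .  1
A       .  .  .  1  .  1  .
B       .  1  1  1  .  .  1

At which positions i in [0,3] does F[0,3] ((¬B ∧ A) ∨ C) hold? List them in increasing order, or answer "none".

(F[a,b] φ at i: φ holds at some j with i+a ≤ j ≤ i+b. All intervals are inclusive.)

0, 1, 2, 3

Evaluate at each i in [0,3]:
  i=0: ✓ (witness j=1)
  i=1: ✓ (witness j=1)
  i=2: ✓ (witness j=3)
  i=3: ✓ (witness j=3)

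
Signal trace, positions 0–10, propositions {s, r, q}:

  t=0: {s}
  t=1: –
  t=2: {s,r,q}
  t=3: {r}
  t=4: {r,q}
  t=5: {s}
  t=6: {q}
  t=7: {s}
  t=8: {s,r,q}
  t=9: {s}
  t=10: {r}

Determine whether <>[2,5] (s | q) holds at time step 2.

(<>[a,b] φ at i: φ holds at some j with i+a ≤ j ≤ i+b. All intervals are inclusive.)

Holds

Check (s | q) at each j in [4,7]:
  j=4: true
  j=5: true
  j=6: true
  j=7: true
Found at j=4 → formula holds.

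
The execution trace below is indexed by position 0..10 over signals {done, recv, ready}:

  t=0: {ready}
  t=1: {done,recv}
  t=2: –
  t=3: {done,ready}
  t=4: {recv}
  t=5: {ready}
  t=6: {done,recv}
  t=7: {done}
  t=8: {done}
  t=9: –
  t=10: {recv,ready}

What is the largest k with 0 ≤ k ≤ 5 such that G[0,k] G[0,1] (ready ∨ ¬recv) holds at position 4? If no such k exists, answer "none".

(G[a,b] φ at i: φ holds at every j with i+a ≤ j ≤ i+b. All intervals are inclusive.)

none

G[0,1] (ready ∨ ¬recv) must hold from j=4 onward; find where it first fails.
  j=4: fails → no k works.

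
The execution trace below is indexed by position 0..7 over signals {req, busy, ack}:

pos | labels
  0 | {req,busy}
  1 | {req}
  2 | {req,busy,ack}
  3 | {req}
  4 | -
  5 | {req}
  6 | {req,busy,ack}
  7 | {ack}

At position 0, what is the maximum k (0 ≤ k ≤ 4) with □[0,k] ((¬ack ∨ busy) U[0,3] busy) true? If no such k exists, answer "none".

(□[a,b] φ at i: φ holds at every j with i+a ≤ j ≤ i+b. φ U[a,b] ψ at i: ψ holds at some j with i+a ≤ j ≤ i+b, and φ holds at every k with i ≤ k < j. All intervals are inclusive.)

4

((¬ack ∨ busy) U[0,3] busy) must hold from j=0 onward; find where it first fails.
  j=0: holds
  j=1: holds
  j=2: holds
  j=3: holds
  j=4: holds
Holds through j=4; largest k = 4.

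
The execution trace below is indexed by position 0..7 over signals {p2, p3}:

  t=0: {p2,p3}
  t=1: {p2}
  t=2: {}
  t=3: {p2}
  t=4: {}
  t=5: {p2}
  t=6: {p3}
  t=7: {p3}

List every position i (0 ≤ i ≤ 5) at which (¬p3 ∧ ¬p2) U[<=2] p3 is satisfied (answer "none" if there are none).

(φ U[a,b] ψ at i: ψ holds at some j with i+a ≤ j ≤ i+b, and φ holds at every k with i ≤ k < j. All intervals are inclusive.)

Evaluate at each i in [0,5]:
  i=0: ✓ (rhs at j=0)
  i=1: ✗ (no rhs in [1,3])
  i=2: ✗ (no rhs in [2,4])
  i=3: ✗ (no rhs in [3,5])
  i=4: ✗ (lhs fails at k=5 before rhs at j=6)
  i=5: ✗ (lhs fails at k=5 before rhs at j=6)

0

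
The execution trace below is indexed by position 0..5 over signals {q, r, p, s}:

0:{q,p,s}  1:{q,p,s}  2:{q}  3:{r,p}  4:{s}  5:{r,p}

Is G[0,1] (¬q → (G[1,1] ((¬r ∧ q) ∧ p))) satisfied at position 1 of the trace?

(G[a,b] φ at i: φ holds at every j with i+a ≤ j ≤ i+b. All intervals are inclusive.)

True

Check (¬q → (G[1,1] ((¬r ∧ q) ∧ p))) at every j in [1,2]:
  j=1: antecedent false → ✓
  j=2: antecedent false → ✓
All positions satisfy it → formula holds.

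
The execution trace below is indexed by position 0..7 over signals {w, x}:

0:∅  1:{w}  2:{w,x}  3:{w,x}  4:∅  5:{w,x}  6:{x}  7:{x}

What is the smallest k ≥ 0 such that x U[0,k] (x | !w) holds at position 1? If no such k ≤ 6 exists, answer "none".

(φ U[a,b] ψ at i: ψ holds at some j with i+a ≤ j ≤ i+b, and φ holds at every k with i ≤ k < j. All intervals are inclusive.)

Need earliest j ≥ 1 with (x | !w), and x at every k in [1,j-1].
  j=1: rhs fails.
  j=2: rhs holds but lhs fails at k=1.
  j=3: rhs holds but lhs fails at k=1.
  j=4: rhs holds but lhs fails at k=1.
  j=5: rhs holds but lhs fails at k=1.
  j=6: rhs holds but lhs fails at k=1.
  j=7: rhs holds but lhs fails at k=1.
No witness within the range → none.

none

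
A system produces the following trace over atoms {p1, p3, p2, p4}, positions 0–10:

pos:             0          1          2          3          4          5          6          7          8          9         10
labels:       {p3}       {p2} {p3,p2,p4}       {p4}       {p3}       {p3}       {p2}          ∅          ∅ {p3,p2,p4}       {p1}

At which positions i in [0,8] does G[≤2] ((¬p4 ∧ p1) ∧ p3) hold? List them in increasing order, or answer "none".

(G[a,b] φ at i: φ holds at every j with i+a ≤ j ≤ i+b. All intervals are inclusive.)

Evaluate at each i in [0,8]:
  i=0: ✗ (fails at j=0)
  i=1: ✗ (fails at j=1)
  i=2: ✗ (fails at j=2)
  i=3: ✗ (fails at j=3)
  i=4: ✗ (fails at j=4)
  i=5: ✗ (fails at j=5)
  i=6: ✗ (fails at j=6)
  i=7: ✗ (fails at j=7)
  i=8: ✗ (fails at j=8)

none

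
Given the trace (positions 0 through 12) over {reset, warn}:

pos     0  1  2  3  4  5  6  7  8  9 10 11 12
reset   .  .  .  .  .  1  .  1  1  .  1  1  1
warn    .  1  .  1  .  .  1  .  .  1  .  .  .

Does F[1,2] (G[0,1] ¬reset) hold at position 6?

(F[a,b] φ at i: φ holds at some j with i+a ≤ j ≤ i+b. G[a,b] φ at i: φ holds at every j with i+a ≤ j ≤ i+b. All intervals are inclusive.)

Does not hold

Check G[0,1] ¬reset at each j in [7,8]:
  j=7: fails at 7
  j=8: fails at 8
No position in the window satisfies it → formula fails.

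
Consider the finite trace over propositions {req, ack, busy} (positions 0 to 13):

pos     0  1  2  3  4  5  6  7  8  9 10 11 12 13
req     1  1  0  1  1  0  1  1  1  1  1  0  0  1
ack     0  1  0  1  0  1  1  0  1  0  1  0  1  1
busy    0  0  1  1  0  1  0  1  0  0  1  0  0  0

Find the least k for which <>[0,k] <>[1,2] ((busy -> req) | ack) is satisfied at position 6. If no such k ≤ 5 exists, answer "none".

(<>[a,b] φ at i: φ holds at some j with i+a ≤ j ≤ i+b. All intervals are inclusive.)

0

Scan j = 6,7,… for <>[1,2] ((busy -> req) | ack):
  j=6: holds
First hit at j=6, so smallest k = 6-6 = 0.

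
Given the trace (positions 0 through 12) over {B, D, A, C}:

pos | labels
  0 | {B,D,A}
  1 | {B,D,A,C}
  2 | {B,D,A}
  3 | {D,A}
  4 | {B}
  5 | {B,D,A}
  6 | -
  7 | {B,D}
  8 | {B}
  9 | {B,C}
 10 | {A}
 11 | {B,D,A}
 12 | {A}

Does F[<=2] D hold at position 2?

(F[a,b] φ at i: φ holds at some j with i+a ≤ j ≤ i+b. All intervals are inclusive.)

Holds

Check D at each j in [2,4]:
  j=2: true
  j=3: true
  j=4: false
Found at j=2 → formula holds.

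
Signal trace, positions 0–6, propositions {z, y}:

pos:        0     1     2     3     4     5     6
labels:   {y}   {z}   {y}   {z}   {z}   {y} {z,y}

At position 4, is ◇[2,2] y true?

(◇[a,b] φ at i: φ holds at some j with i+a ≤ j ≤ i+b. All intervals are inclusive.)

True

Check y at each j in [6,6]:
  j=6: true
Found at j=6 → formula holds.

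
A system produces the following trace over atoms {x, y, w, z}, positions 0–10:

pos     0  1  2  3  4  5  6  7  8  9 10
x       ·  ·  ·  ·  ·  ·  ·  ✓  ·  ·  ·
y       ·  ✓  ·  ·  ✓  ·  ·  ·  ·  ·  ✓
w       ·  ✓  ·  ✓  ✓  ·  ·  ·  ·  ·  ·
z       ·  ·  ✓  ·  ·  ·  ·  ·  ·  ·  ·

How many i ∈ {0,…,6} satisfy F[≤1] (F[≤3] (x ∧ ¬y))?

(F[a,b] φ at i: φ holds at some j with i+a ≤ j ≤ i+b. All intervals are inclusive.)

Evaluate at each i in [0,6]:
  i=0: ✗ (none in [0,1])
  i=1: ✗ (none in [1,2])
  i=2: ✗ (none in [2,3])
  i=3: ✓ (witness j=4)
  i=4: ✓ (witness j=4)
  i=5: ✓ (witness j=5)
  i=6: ✓ (witness j=6)
Positions where it holds: {3, 4, 5, 6} → 4.

4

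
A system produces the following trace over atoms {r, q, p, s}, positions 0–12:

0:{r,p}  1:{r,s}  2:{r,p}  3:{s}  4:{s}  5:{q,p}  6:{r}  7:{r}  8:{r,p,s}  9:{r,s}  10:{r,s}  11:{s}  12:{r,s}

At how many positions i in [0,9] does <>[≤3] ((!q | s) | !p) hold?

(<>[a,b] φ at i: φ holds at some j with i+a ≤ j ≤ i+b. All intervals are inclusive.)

10

Evaluate at each i in [0,9]:
  i=0: ✓ (witness j=0)
  i=1: ✓ (witness j=1)
  i=2: ✓ (witness j=2)
  i=3: ✓ (witness j=3)
  i=4: ✓ (witness j=4)
  i=5: ✓ (witness j=6)
  i=6: ✓ (witness j=6)
  i=7: ✓ (witness j=7)
  i=8: ✓ (witness j=8)
  i=9: ✓ (witness j=9)
Positions where it holds: {0, 1, 2, 3, 4, 5, 6, 7, 8, 9} → 10.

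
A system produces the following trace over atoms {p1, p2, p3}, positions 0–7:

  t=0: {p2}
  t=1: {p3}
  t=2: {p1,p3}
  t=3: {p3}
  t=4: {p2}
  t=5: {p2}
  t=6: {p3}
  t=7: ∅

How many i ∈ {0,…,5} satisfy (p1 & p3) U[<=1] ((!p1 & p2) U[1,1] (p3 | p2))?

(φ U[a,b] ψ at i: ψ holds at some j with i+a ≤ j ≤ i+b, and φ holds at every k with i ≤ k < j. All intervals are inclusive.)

Evaluate at each i in [0,5]:
  i=0: ✓ (rhs at j=0)
  i=1: ✗ (no rhs in [1,2])
  i=2: ✗ (no rhs in [2,3])
  i=3: ✗ (lhs fails at k=3 before rhs at j=4)
  i=4: ✓ (rhs at j=4)
  i=5: ✓ (rhs at j=5)
Positions where it holds: {0, 4, 5} → 3.

3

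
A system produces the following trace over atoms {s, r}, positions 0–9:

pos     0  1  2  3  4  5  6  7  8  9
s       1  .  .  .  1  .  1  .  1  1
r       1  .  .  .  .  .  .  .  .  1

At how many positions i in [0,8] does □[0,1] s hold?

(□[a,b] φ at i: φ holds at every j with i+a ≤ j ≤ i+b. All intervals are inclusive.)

1

Evaluate at each i in [0,8]:
  i=0: ✗ (fails at j=1)
  i=1: ✗ (fails at j=1)
  i=2: ✗ (fails at j=2)
  i=3: ✗ (fails at j=3)
  i=4: ✗ (fails at j=5)
  i=5: ✗ (fails at j=5)
  i=6: ✗ (fails at j=7)
  i=7: ✗ (fails at j=7)
  i=8: ✓ (all of [8,9])
Positions where it holds: {8} → 1.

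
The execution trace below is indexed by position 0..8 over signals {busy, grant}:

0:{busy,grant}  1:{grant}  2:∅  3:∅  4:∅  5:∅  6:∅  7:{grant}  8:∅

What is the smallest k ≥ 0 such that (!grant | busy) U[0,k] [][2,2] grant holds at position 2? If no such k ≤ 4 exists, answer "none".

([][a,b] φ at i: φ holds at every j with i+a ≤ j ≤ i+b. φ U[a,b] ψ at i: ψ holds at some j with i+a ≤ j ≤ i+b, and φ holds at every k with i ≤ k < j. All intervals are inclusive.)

3

Need earliest j ≥ 2 with [][2,2] grant, and (!grant | busy) at every k in [2,j-1].
  j=2: rhs fails.
  j=3: rhs fails.
  j=4: rhs fails.
  j=5: rhs holds; lhs holds on [2,4]. k = 3.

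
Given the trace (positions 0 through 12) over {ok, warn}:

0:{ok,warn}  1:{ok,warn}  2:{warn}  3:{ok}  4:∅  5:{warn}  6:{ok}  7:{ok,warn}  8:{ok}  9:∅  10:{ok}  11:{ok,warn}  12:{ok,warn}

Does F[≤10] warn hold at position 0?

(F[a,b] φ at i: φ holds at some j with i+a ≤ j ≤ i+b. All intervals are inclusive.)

Yes

Check warn at each j in [0,10]:
  j=0: true
  j=1: true
  j=2: true
  j=3: false
  j=4: false
  j=5: true
  j=6: false
  j=7: true
  j=8: false
  j=9: false
  j=10: false
Found at j=0 → formula holds.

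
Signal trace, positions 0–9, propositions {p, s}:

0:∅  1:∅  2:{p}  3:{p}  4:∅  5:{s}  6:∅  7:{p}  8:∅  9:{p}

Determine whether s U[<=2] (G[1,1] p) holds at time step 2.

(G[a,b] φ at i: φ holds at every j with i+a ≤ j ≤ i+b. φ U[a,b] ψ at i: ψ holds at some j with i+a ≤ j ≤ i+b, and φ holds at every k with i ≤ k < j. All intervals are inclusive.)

Need some j in [2,4] with G[1,1] p, and s at every k in [2,j-1].
  j=2: G[1,1] p holds; no prefix to check → satisfied.

True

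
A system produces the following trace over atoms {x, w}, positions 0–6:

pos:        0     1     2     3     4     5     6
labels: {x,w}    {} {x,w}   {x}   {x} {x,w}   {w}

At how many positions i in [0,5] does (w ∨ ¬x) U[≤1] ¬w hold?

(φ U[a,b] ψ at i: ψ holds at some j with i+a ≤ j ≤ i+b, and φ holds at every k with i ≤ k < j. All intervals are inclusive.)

Evaluate at each i in [0,5]:
  i=0: ✓ (rhs at j=1; lhs holds on [0,0])
  i=1: ✓ (rhs at j=1)
  i=2: ✓ (rhs at j=3; lhs holds on [2,2])
  i=3: ✓ (rhs at j=3)
  i=4: ✓ (rhs at j=4)
  i=5: ✗ (no rhs in [5,6])
Positions where it holds: {0, 1, 2, 3, 4} → 5.

5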